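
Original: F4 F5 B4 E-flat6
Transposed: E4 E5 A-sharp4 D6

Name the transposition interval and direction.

Take the first pair: F4 → E4. F to E spans 2 letter names, so the interval is some kind of second.
E4 to F4 is 1 semitone, which makes it a minor second; the second version is lower, so the direction is down.
Checking another pair — Eb6 → D6 — gives the same interval.

down a minor second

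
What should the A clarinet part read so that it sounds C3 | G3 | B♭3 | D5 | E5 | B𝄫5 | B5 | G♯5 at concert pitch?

Eb3 Bb3 Db4 F5 G5 Dbb6 D6 B5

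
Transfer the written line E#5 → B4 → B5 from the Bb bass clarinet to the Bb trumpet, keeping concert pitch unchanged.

E#4 B3 B4

First find concert pitch: the Bb bass clarinet sounds a major ninth below written, so E#5 B4 B5 sounds D#4 A3 A4.
Then write for Bb trumpet: it sounds a major second below written, so the part must be a major second above concert.
D#4 → E#4
A3 → B3
A4 → B4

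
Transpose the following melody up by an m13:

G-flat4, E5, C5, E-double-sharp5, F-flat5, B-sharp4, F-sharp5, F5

Gb4 up a minor thirteenth is Ebb6.
A minor thirteenth up from E5 gives C7.
C5: a thirteenth up reaches A, and 20 semitones makes it Ab6.
A minor thirteenth up from E##5 gives C##7.
A minor thirteenth up from Fb5 gives Dbb7.
A minor thirteenth up from B#4 gives G#6.
F#5: a thirteenth up reaches D, and 20 semitones makes it D7.
F5 up a minor thirteenth is Db7.

Ebb6 C7 Ab6 C##7 Dbb7 G#6 D7 Db7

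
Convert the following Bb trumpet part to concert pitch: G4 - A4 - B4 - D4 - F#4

F4 G4 A4 C4 E4

Written C4 on the Bb trumpet sounds as Bb3, a major second lower; apply that shift to every note.
G4 to F4
A4 to G4
B4 to A4
D4 to C4
F#4 to E4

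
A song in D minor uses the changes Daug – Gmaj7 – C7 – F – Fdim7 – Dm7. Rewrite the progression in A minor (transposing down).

D minor down to A minor is a perfect fourth; each chord root moves by that interval while the quality stays the same.
Daug: root D down a perfect fourth → A, giving Aaug.
Gmaj7: root G down a perfect fourth → D, giving Dmaj7.
C7: root C down a perfect fourth → G, giving G7.
F: root F down a perfect fourth → C, giving C.
Fdim7: root F down a perfect fourth → C, giving Cdim7.
Dm7: root D down a perfect fourth → A, giving Am7.

Aaug Dmaj7 G7 C Cdim7 Am7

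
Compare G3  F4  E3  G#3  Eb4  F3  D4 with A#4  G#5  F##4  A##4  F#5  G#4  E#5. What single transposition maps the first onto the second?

From G3 to A#4 is 9 letter names — a ninth of some quality.
G3 to A#4 is 15 semitones, which makes it an augmented ninth; the second version is higher, so the direction is up.
Checking another pair — D4 → E#5 — gives the same interval.

up an augmented ninth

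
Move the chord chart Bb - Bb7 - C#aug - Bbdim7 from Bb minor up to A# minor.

A# A#7 B##aug A#dim7

Bb minor up to A# minor is an augmented seventh; each chord root moves by that interval while the quality stays the same.
Bb: root Bb up an augmented seventh → A#, giving A#.
Bb7: root Bb up an augmented seventh → A#, giving A#7.
C#aug: root C# up an augmented seventh → B##, giving B##aug.
Bbdim7: root Bb up an augmented seventh → A#, giving A#dim7.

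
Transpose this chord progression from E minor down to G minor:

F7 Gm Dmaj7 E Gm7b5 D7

Ab7 Bbm Fmaj7 G Bbm7b5 F7

E minor down to G minor is a major sixth; each chord root moves by that interval while the quality stays the same.
F7: root F down a major sixth → Ab, giving Ab7.
Gm: root G down a major sixth → Bb, giving Bbm.
Dmaj7: root D down a major sixth → F, giving Fmaj7.
E: root E down a major sixth → G, giving G.
Gm7b5: root G down a major sixth → Bb, giving Bbm7b5.
D7: root D down a major sixth → F, giving F7.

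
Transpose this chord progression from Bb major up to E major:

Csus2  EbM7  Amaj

F#sus2 AM7 D#maj

Bb major up to E major is an augmented fourth; each chord root moves by that interval while the quality stays the same.
Csus2: root C up an augmented fourth → F#, giving F#sus2.
EbM7: root Eb up an augmented fourth → A, giving AM7.
Amaj: root A up an augmented fourth → D#, giving D#maj.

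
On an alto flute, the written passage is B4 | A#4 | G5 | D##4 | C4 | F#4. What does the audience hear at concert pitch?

Written C4 on the alto flute sounds as G3, a perfect fourth lower; apply that shift to every note.
B4 gives F#4
A#4 gives E#4
G5 gives D5
D##4 gives A##3
C4 gives G3
F#4 gives C#4

F#4 E#4 D5 A##3 G3 C#4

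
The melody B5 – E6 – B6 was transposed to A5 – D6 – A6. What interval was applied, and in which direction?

down a major second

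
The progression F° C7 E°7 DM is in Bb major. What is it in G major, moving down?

Bb major down to G major is a minor third; each chord root moves by that interval while the quality stays the same.
F°: root F down a minor third → D, giving D°.
C7: root C down a minor third → A, giving A7.
E°7: root E down a minor third → C#, giving C#°7.
DM: root D down a minor third → B, giving BM.

D° A7 C#°7 BM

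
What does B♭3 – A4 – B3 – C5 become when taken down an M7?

Cb3 Bb3 C3 Db4

Bb3: a seventh down reaches C, and 11 semitones makes it Cb3.
A4 down a major seventh is Bb3.
A major seventh down from B3 gives C3.
C5: a seventh down reaches D, and 11 semitones makes it Db4.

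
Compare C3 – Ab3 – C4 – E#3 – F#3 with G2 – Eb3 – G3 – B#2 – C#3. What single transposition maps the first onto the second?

down a perfect fourth

Take the first pair: C3 → G2. C to G spans 4 letter names, so the interval is some kind of fourth.
G2 to C3 is 5 semitones, which makes it a perfect fourth; the second version is lower, so the direction is down.
Checking another pair — F#3 → C#3 — gives the same interval.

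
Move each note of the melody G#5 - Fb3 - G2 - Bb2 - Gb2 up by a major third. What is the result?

G#5 to B#5
Fb3 to Ab3
G2 to B2
Bb2 to D3
Gb2 to Bb2

B#5 Ab3 B2 D3 Bb2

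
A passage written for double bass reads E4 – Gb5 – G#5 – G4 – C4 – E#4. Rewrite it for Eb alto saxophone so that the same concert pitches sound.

C#4 Eb5 E#5 E4 A3 C##4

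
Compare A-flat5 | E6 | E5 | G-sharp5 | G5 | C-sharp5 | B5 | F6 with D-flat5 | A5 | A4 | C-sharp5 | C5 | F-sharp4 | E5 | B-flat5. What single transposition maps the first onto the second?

down a perfect fifth

From Ab5 to Db5 is 5 letter names — a fifth of some quality.
Db5 to Ab5 is 7 semitones, which makes it a perfect fifth; the second version is lower, so the direction is down.
Checking another pair — F6 → Bb5 — gives the same interval.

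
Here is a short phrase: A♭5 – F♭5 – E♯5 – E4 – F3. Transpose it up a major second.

Bb5 Gb5 F##5 F#4 G3

Ab5 becomes Bb5
Fb5 becomes Gb5
E#5 becomes F##5
E4 becomes F#4
F3 becomes G3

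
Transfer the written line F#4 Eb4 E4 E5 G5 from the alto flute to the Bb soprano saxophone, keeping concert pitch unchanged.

D#4 C4 C#4 C#5 E5

First find concert pitch: the alto flute sounds a perfect fourth below written, so F#4 Eb4 E4 E5 G5 sounds C#4 Bb3 B3 B4 D5.
Then write for Bb soprano saxophone: it sounds a major second below written, so the part must be a major second above concert.
C#4 → D#4
Bb3 → C4
B3 → C#4
B4 → C#5
D5 → E5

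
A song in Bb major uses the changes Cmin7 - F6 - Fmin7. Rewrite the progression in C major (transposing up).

Dmin7 G6 Gmin7

Bb major up to C major is a major second; each chord root moves by that interval while the quality stays the same.
Cmin7: root C up a major second → D, giving Dmin7.
F6: root F up a major second → G, giving G6.
Fmin7: root F up a major second → G, giving Gmin7.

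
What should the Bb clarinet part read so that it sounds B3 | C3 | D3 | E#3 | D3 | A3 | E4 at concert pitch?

C#4 D3 E3 F##3 E3 B3 F#4

The Bb clarinet sounds a major second below written, so the written part must be a major second above concert — transpose each note up.
B3 gives C#4
C3 gives D3
D3 gives E3
E#3 gives F##3
D3 gives E3
A3 gives B3
E4 gives F#4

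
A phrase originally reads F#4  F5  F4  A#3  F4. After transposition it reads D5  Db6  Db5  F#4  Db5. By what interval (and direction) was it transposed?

From F#4 to D5 is 6 letter names — a sixth of some quality.
F#4 to D5 is 8 semitones, which makes it a minor sixth; the second version is higher, so the direction is up.
Checking another pair — F4 → Db5 — gives the same interval.

up a minor sixth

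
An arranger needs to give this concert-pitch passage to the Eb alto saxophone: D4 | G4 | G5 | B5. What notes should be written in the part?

B4 E5 E6 G#6

Written C4 sounds as Eb3 on the Eb alto saxophone, so concert pitches are written a major sixth up.
D4 gives B4
G4 gives E5
G5 gives E6
B5 gives G#6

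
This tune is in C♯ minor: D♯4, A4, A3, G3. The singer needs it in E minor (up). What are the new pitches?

C♯ minor to E minor up is a minor third, so every note moves up by that interval.
D#4 to F#4
A4 to C5
A3 to C4
G3 to Bb3

F#4 C5 C4 Bb3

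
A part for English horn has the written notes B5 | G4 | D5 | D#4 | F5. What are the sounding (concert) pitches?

E5 C4 G4 G#3 Bb4

The English horn sounds a perfect fifth below written, so transpose each written note down a perfect fifth.
B5 -> E5
G4 -> C4
D5 -> G4
D#4 -> G#3
F5 -> Bb4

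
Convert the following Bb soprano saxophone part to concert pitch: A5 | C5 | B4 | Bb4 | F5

G5 Bb4 A4 Ab4 Eb5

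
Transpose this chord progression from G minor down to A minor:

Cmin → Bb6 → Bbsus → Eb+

G minor down to A minor is a minor seventh; each chord root moves by that interval while the quality stays the same.
Cmin: root C down a minor seventh → D, giving Dmin.
Bb6: root Bb down a minor seventh → C, giving C6.
Bbsus: root Bb down a minor seventh → C, giving Csus.
Eb+: root Eb down a minor seventh → F, giving F+.

Dmin C6 Csus F+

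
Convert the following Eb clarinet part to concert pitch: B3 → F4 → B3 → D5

D4 Ab4 D4 F5

Written C4 on the Eb clarinet sounds as Eb4, a minor third higher; apply that shift to every note.
B3 -> D4
F4 -> Ab4
B3 -> D4
D5 -> F5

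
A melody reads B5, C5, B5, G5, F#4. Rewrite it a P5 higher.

B5: a fifth up reaches F, and 7 semitones makes it F#6.
C5: a fifth up reaches G, and 7 semitones makes it G5.
B5 up a perfect fifth is F#6.
A perfect fifth up from G5 gives D6.
F#4 up a perfect fifth is C#5.

F#6 G5 F#6 D6 C#5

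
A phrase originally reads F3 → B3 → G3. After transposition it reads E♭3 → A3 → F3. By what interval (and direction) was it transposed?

down a major second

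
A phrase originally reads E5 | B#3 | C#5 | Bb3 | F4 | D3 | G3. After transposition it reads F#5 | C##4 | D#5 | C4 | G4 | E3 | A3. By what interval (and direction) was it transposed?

Take the first pair: E5 → F#5. E to F spans 2 letter names, so the interval is some kind of second.
E5 to F#5 is 2 semitones, which makes it a major second; the second version is higher, so the direction is up.
Checking another pair — G3 → A3 — gives the same interval.

up a major second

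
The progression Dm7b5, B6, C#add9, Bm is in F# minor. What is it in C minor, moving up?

Abm7b5 F6 Gadd9 Fm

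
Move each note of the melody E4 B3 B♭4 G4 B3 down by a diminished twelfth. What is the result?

A#2 E#2 E3 C#3 E#2

A diminished twelfth down from E4 gives A#2.
B3: a twelfth down reaches E, and 18 semitones makes it E#2.
Bb4: a twelfth down reaches E, and 18 semitones makes it E3.
G4 down a diminished twelfth is C#3.
B3: a twelfth down reaches E, and 18 semitones makes it E#2.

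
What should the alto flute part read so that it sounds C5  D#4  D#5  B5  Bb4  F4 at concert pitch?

Written C4 sounds as G3 on the alto flute, so concert pitches are written a perfect fourth up.
C5 becomes F5
D#4 becomes G#4
D#5 becomes G#5
B5 becomes E6
Bb4 becomes Eb5
F4 becomes Bb4

F5 G#4 G#5 E6 Eb5 Bb4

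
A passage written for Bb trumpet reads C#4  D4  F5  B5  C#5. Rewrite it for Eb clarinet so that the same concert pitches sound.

First find concert pitch: the Bb trumpet sounds a major second below written, so C#4 D4 F5 B5 C#5 sounds B3 C4 Eb5 A5 B4.
Then write for Eb clarinet: it sounds a minor third above written, so the part must be a minor third below concert.
B3 → G#3
C4 → A3
Eb5 → C5
A5 → F#5
B4 → G#4

G#3 A3 C5 F#5 G#4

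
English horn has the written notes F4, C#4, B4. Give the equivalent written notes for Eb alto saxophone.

First find concert pitch: the English horn sounds a perfect fifth below written, so F4 C#4 B4 sounds Bb3 F#3 E4.
Then write for Eb alto saxophone: it sounds a major sixth below written, so the part must be a major sixth above concert.
Bb3 → G4
F#3 → D#4
E4 → C#5

G4 D#4 C#5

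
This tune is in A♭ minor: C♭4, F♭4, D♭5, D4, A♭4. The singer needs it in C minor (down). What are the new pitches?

From A♭ down to C is a minor sixth; apply that to each pitch.
Cb4 to Eb3
Fb4 to Ab3
Db5 to F4
D4 to F#3
Ab4 to C4

Eb3 Ab3 F4 F#3 C4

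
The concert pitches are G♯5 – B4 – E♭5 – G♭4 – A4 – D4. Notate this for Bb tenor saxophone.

Written C4 sounds as Bb2 on the Bb tenor saxophone, so concert pitches are written a major ninth up.
G#5 becomes A#6
B4 becomes C#6
Eb5 becomes F6
Gb4 becomes Ab5
A4 becomes B5
D4 becomes E5

A#6 C#6 F6 Ab5 B5 E5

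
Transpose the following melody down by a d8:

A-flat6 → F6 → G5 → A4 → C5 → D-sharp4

A diminished octave down from Ab6 gives A5.
F6: an octave down reaches F, and 11 semitones makes it F#5.
A diminished octave down from G5 gives G#4.
A4 down a diminished octave is A#3.
C5 down a diminished octave is C#4.
D#4 down a diminished octave is D##3.

A5 F#5 G#4 A#3 C#4 D##3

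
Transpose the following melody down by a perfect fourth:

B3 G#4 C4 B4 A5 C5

F#3 D#4 G3 F#4 E5 G4

A perfect fourth down from B3 gives F#3.
G#4 down a perfect fourth is D#4.
C4: a fourth down reaches G, and 5 semitones makes it G3.
A perfect fourth down from B4 gives F#4.
A5: a fourth down reaches E, and 5 semitones makes it E5.
C5 down a perfect fourth is G4.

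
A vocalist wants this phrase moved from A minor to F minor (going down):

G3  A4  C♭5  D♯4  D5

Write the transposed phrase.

Eb3 F4 Abb4 B3 Bb4

From A down to F is a major third; apply that to each pitch.
G3 becomes Eb3
A4 becomes F4
Cb5 becomes Abb4
D#4 becomes B3
D5 becomes Bb4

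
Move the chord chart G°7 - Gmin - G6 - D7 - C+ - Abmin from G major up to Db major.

Db°7 Dbmin Db6 Ab7 Gb+ Ebbmin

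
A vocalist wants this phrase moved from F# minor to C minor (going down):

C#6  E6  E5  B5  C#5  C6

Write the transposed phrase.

F# minor to C minor down is an augmented fourth, so every note moves down by that interval.
C#6 to G5
E6 to Bb5
E5 to Bb4
B5 to F5
C#5 to G4
C6 to Gb5

G5 Bb5 Bb4 F5 G4 Gb5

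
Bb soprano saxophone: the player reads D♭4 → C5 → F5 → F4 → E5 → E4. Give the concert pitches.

Cb4 Bb4 Eb5 Eb4 D5 D4

Written C4 on the Bb soprano saxophone sounds as Bb3, a major second lower; apply that shift to every note.
Db4 gives Cb4
C5 gives Bb4
F5 gives Eb5
F4 gives Eb4
E5 gives D5
E4 gives D4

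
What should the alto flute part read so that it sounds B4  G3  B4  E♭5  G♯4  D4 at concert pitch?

Written C4 sounds as G3 on the alto flute, so concert pitches are written a perfect fourth up.
B4 -> E5
G3 -> C4
B4 -> E5
Eb5 -> Ab5
G#4 -> C#5
D4 -> G4

E5 C4 E5 Ab5 C#5 G4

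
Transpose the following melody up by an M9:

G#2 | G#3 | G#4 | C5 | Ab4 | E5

A#3 A#4 A#5 D6 Bb5 F#6

A major ninth up from G#2 gives A#3.
A major ninth up from G#3 gives A#4.
G#4: a ninth up reaches A, and 14 semitones makes it A#5.
C5: a ninth up reaches D, and 14 semitones makes it D6.
Ab4 up a major ninth is Bb5.
E5: a ninth up reaches F, and 14 semitones makes it F#6.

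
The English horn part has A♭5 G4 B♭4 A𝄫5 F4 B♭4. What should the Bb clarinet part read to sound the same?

First find concert pitch: the English horn sounds a perfect fifth below written, so A♭5 G4 B♭4 A𝄫5 F4 B♭4 sounds Db5 C4 Eb4 Dbb5 Bb3 Eb4.
Then write for Bb clarinet: it sounds a major second below written, so the part must be a major second above concert.
Db5 → Eb5
C4 → D4
Eb4 → F4
Dbb5 → Ebb5
Bb3 → C4
Eb4 → F4

Eb5 D4 F4 Ebb5 C4 F4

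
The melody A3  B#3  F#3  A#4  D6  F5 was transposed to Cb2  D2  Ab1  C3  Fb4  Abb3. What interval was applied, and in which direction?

down an augmented thirteenth

From A3 to Cb2 is 13 letter names — a thirteenth of some quality.
Cb2 to A3 is 22 semitones, which makes it an augmented thirteenth; the second version is lower, so the direction is down.
Checking another pair — F5 → Abb3 — gives the same interval.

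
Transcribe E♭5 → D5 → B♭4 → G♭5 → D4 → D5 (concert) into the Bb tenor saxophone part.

F6 E6 C6 Ab6 E5 E6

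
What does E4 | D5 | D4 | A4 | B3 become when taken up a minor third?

G4 F5 F4 C5 D4

E4: a third up reaches G, and 3 semitones makes it G4.
D5 up a minor third is F5.
A minor third up from D4 gives F4.
A4 up a minor third is C5.
B3: a third up reaches D, and 3 semitones makes it D4.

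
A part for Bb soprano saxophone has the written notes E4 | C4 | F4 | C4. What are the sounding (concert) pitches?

The Bb soprano saxophone sounds a major second below written, so transpose each written note down a major second.
E4 becomes D4
C4 becomes Bb3
F4 becomes Eb4
C4 becomes Bb3

D4 Bb3 Eb4 Bb3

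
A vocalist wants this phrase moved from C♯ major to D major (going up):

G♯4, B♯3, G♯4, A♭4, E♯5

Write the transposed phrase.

A4 C#4 A4 Bbb4 F#5

C♯ major to D major up is a minor second, so every note moves up by that interval.
G#4 becomes A4
B#3 becomes C#4
G#4 becomes A4
Ab4 becomes Bbb4
E#5 becomes F#5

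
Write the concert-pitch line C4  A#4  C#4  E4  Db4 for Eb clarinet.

A3 F##4 A#3 C#4 Bb3

Written C4 sounds as Eb4 on the Eb clarinet, so concert pitches are written a minor third down.
C4 gives A3
A#4 gives F##4
C#4 gives A#3
E4 gives C#4
Db4 gives Bb3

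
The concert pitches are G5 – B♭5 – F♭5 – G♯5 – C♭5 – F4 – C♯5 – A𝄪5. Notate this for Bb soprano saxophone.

A5 C6 Gb5 A#5 Db5 G4 D#5 B##5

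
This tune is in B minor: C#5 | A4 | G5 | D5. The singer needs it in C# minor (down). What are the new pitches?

D#4 B3 A4 E4

B minor to C# minor down is a minor seventh, so every note moves down by that interval.
C#5 → D#4
A4 → B3
G5 → A4
D5 → E4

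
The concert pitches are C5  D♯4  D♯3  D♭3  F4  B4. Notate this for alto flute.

Written C4 sounds as G3 on the alto flute, so concert pitches are written a perfect fourth up.
C5 -> F5
D#4 -> G#4
D#3 -> G#3
Db3 -> Gb3
F4 -> Bb4
B4 -> E5

F5 G#4 G#3 Gb3 Bb4 E5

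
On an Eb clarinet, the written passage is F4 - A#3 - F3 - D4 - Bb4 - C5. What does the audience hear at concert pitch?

Ab4 C#4 Ab3 F4 Db5 Eb5

Written C4 on the Eb clarinet sounds as Eb4, a minor third higher; apply that shift to every note.
F4 → Ab4
A#3 → C#4
F3 → Ab3
D4 → F4
Bb4 → Db5
C5 → Eb5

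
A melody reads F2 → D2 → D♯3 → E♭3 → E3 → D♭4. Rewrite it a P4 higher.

F2 gives Bb2
D2 gives G2
D#3 gives G#3
Eb3 gives Ab3
E3 gives A3
Db4 gives Gb4

Bb2 G2 G#3 Ab3 A3 Gb4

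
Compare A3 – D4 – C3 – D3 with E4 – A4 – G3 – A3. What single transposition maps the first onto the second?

up a perfect fifth

Take the first pair: A3 → E4. A to E spans 5 letter names, so the interval is some kind of fifth.
A3 to E4 is 7 semitones, which makes it a perfect fifth; the second version is higher, so the direction is up.
Checking another pair — D3 → A3 — gives the same interval.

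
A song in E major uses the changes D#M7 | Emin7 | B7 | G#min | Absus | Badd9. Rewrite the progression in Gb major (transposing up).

FM7 Gbmin7 Db7 Bbmin Cbbsus Dbadd9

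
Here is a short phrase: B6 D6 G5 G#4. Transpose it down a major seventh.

C6 Eb5 Ab4 A3

B6 → C6
D6 → Eb5
G5 → Ab4
G#4 → A3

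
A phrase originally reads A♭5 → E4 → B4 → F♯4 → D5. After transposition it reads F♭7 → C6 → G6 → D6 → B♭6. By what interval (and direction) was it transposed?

From Ab5 to Fb7 is 13 letter names — a thirteenth of some quality.
Ab5 to Fb7 is 20 semitones, which makes it a minor thirteenth; the second version is higher, so the direction is up.
Checking another pair — D5 → Bb6 — gives the same interval.

up a minor thirteenth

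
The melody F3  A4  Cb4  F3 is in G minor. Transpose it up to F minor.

Eb4 G5 Bbb4 Eb4

G minor to F minor up is a minor seventh, so every note moves up by that interval.
F3 gives Eb4
A4 gives G5
Cb4 gives Bbb4
F3 gives Eb4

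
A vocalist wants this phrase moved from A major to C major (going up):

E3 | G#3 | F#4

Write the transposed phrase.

G3 B3 A4

From A up to C is a minor third; apply that to each pitch.
E3 to G3
G#3 to B3
F#4 to A4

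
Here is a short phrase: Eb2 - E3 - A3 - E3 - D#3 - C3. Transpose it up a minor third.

Eb2 up a minor third is Gb2.
E3: a third up reaches G, and 3 semitones makes it G3.
A3 up a minor third is C4.
A minor third up from E3 gives G3.
A minor third up from D#3 gives F#3.
C3 up a minor third is Eb3.

Gb2 G3 C4 G3 F#3 Eb3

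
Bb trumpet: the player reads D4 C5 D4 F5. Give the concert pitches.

The Bb trumpet sounds a major second below written, so transpose each written note down a major second.
D4 -> C4
C5 -> Bb4
D4 -> C4
F5 -> Eb5

C4 Bb4 C4 Eb5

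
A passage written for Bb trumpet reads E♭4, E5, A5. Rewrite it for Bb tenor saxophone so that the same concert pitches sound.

Eb5 E6 A6

First find concert pitch: the Bb trumpet sounds a major second below written, so E♭4 E5 A5 sounds Db4 D5 G5.
Then write for Bb tenor saxophone: it sounds a major ninth below written, so the part must be a major ninth above concert.
Db4 → Eb5
D5 → E6
G5 → A6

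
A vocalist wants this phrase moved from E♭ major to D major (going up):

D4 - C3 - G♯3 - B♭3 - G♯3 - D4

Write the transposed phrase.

C#5 B3 F##4 A4 F##4 C#5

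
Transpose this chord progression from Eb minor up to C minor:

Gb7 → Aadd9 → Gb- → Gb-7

Eb minor up to C minor is a major sixth; each chord root moves by that interval while the quality stays the same.
Gb7: root Gb up a major sixth → Eb, giving Eb7.
Aadd9: root A up a major sixth → F#, giving F#add9.
Gb-: root Gb up a major sixth → Eb, giving Eb-.
Gb-7: root Gb up a major sixth → Eb, giving Eb-7.

Eb7 F#add9 Eb- Eb-7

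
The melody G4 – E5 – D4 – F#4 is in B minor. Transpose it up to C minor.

B minor to C minor up is a minor second, so every note moves up by that interval.
G4 → Ab4
E5 → F5
D4 → Eb4
F#4 → G4

Ab4 F5 Eb4 G4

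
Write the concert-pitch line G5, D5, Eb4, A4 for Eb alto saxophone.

E6 B5 C5 F#5

The Eb alto saxophone sounds a major sixth below written, so the written part must be a major sixth above concert — transpose each note up.
G5 → E6
D5 → B5
Eb4 → C5
A4 → F#5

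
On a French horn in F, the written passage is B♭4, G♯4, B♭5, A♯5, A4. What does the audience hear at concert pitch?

Written C4 on the French horn in F sounds as F3, a perfect fifth lower; apply that shift to every note.
Bb4 gives Eb4
G#4 gives C#4
Bb5 gives Eb5
A#5 gives D#5
A4 gives D4

Eb4 C#4 Eb5 D#5 D4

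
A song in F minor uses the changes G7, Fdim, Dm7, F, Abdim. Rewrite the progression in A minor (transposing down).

B7 Adim F#m7 A Cdim

F minor down to A minor is a minor sixth; each chord root moves by that interval while the quality stays the same.
G7: root G down a minor sixth → B, giving B7.
Fdim: root F down a minor sixth → A, giving Adim.
Dm7: root D down a minor sixth → F#, giving F#m7.
F: root F down a minor sixth → A, giving A.
Abdim: root Ab down a minor sixth → C, giving Cdim.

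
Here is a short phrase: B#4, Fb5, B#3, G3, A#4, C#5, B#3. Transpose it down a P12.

B#4 down a perfect twelfth is E#3.
A perfect twelfth down from Fb5 gives Bbb3.
A perfect twelfth down from B#3 gives E#2.
A perfect twelfth down from G3 gives C2.
A#4: a twelfth down reaches D, and 19 semitones makes it D#3.
C#5: a twelfth down reaches F, and 19 semitones makes it F#3.
B#3 down a perfect twelfth is E#2.

E#3 Bbb3 E#2 C2 D#3 F#3 E#2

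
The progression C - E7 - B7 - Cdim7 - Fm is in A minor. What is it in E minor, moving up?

G B7 F#7 Gdim7 Cm

A minor up to E minor is a perfect fifth; each chord root moves by that interval while the quality stays the same.
C: root C up a perfect fifth → G, giving G.
E7: root E up a perfect fifth → B, giving B7.
B7: root B up a perfect fifth → F#, giving F#7.
Cdim7: root C up a perfect fifth → G, giving Gdim7.
Fm: root F up a perfect fifth → C, giving Cm.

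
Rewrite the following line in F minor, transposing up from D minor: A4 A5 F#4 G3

From D up to F is a minor third; apply that to each pitch.
A4 becomes C5
A5 becomes C6
F#4 becomes A4
G3 becomes Bb3

C5 C6 A4 Bb3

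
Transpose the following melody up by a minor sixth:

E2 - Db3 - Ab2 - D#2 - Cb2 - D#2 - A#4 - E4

C3 Bbb3 Fb3 B2 Abb2 B2 F#5 C5

A minor sixth up from E2 gives C3.
A minor sixth up from Db3 gives Bbb3.
Ab2: a sixth up reaches F, and 8 semitones makes it Fb3.
A minor sixth up from D#2 gives B2.
A minor sixth up from Cb2 gives Abb2.
A minor sixth up from D#2 gives B2.
A#4: a sixth up reaches F, and 8 semitones makes it F#5.
E4: a sixth up reaches C, and 8 semitones makes it C5.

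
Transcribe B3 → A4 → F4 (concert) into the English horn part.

The English horn sounds a perfect fifth below written, so the written part must be a perfect fifth above concert — transpose each note up.
B3 to F#4
A4 to E5
F4 to C5

F#4 E5 C5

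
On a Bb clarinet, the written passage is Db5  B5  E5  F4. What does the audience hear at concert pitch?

Cb5 A5 D5 Eb4

Written C4 on the Bb clarinet sounds as Bb3, a major second lower; apply that shift to every note.
Db5 to Cb5
B5 to A5
E5 to D5
F4 to Eb4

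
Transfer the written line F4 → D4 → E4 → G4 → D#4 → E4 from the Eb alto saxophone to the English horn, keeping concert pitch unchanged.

Eb4 C4 D4 F4 C#4 D4

First find concert pitch: the Eb alto saxophone sounds a major sixth below written, so F4 D4 E4 G4 D#4 E4 sounds Ab3 F3 G3 Bb3 F#3 G3.
Then write for English horn: it sounds a perfect fifth below written, so the part must be a perfect fifth above concert.
Ab3 → Eb4
F3 → C4
G3 → D4
Bb3 → F4
F#3 → C#4
G3 → D4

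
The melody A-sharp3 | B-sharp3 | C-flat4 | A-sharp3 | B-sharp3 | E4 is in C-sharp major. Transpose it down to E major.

C#3 D#3 Ebb3 C#3 D#3 G3

C-sharp major to E major down is a major sixth, so every note moves down by that interval.
A#3 -> C#3
B#3 -> D#3
Cb4 -> Ebb3
A#3 -> C#3
B#3 -> D#3
E4 -> G3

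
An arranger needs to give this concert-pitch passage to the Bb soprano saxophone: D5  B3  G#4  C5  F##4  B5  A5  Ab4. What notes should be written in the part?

E5 C#4 A#4 D5 G##4 C#6 B5 Bb4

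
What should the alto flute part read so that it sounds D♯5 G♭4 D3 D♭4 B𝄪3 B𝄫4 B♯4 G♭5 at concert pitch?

Written C4 sounds as G3 on the alto flute, so concert pitches are written a perfect fourth up.
D#5 → G#5
Gb4 → Cb5
D3 → G3
Db4 → Gb4
B##3 → E##4
Bbb4 → Ebb5
B#4 → E#5
Gb5 → Cb6

G#5 Cb5 G3 Gb4 E##4 Ebb5 E#5 Cb6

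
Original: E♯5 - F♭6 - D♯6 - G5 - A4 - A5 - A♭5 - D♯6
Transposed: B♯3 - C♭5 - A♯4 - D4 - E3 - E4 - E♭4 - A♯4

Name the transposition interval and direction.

Take the first pair: E#5 → B#3. E to B spans 11 letter names, so the interval is some kind of eleventh.
B#3 to E#5 is 17 semitones, which makes it a perfect eleventh; the second version is lower, so the direction is down.
Checking another pair — D#6 → A#4 — gives the same interval.

down a perfect eleventh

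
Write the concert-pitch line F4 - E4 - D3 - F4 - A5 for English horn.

The English horn sounds a perfect fifth below written, so the written part must be a perfect fifth above concert — transpose each note up.
F4 becomes C5
E4 becomes B4
D3 becomes A3
F4 becomes C5
A5 becomes E6

C5 B4 A3 C5 E6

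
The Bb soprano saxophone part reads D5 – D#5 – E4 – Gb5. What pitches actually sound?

The Bb soprano saxophone sounds a major second below written, so transpose each written note down a major second.
D5 becomes C5
D#5 becomes C#5
E4 becomes D4
Gb5 becomes Fb5

C5 C#5 D4 Fb5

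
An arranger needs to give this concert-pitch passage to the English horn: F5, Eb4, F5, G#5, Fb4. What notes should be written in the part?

C6 Bb4 C6 D#6 Cb5

The English horn sounds a perfect fifth below written, so the written part must be a perfect fifth above concert — transpose each note up.
F5 becomes C6
Eb4 becomes Bb4
F5 becomes C6
G#5 becomes D#6
Fb4 becomes Cb5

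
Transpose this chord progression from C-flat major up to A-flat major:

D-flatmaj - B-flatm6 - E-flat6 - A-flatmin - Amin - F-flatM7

C-flat major up to A-flat major is a major sixth; each chord root moves by that interval while the quality stays the same.
D-flatmaj: root D-flat up a major sixth → Bb, giving Bbmaj.
B-flatm6: root B-flat up a major sixth → G, giving Gm6.
E-flat6: root E-flat up a major sixth → C, giving C6.
A-flatmin: root A-flat up a major sixth → F, giving Fmin.
Amin: root A up a major sixth → F#, giving F#min.
F-flatM7: root F-flat up a major sixth → Db, giving DbM7.

Bbmaj Gm6 C6 Fmin F#min DbM7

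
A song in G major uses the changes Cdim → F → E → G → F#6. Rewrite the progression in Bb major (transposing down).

Ebdim Ab G Bb A6

G major down to Bb major is a major sixth; each chord root moves by that interval while the quality stays the same.
Cdim: root C down a major sixth → Eb, giving Ebdim.
F: root F down a major sixth → Ab, giving Ab.
E: root E down a major sixth → G, giving G.
G: root G down a major sixth → Bb, giving Bb.
F#6: root F# down a major sixth → A, giving A6.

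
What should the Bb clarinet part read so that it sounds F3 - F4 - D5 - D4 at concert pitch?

G3 G4 E5 E4

The Bb clarinet sounds a major second below written, so the written part must be a major second above concert — transpose each note up.
F3 -> G3
F4 -> G4
D5 -> E5
D4 -> E4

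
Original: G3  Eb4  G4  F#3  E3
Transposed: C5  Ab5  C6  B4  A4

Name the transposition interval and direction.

From G3 to C5 is 11 letter names — an eleventh of some quality.
G3 to C5 is 17 semitones, which makes it a perfect eleventh; the second version is higher, so the direction is up.
Checking another pair — E3 → A4 — gives the same interval.

up a perfect eleventh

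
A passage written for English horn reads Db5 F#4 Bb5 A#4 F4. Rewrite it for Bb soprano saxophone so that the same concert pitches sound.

Ab4 C#4 F5 E#4 C4

First find concert pitch: the English horn sounds a perfect fifth below written, so Db5 F#4 Bb5 A#4 F4 sounds Gb4 B3 Eb5 D#4 Bb3.
Then write for Bb soprano saxophone: it sounds a major second below written, so the part must be a major second above concert.
Gb4 → Ab4
B3 → C#4
Eb5 → F5
D#4 → E#4
Bb3 → C4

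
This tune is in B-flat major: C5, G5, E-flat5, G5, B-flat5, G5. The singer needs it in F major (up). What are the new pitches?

G5 D6 Bb5 D6 F6 D6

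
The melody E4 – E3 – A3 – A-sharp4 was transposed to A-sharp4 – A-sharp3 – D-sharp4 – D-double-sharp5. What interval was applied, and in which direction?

up an augmented fourth

Take the first pair: E4 → A#4. E to A spans 4 letter names, so the interval is some kind of fourth.
E4 to A#4 is 6 semitones, which makes it an augmented fourth; the second version is higher, so the direction is up.
Checking another pair — A#4 → D##5 — gives the same interval.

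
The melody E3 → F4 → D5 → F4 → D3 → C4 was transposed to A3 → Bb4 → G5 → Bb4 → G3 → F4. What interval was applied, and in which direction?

From E3 to A3 is 4 letter names — a fourth of some quality.
E3 to A3 is 5 semitones, which makes it a perfect fourth; the second version is higher, so the direction is up.
Checking another pair — C4 → F4 — gives the same interval.

up a perfect fourth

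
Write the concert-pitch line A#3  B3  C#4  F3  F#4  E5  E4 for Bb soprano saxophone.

Written C4 sounds as Bb3 on the Bb soprano saxophone, so concert pitches are written a major second up.
A#3 gives B#3
B3 gives C#4
C#4 gives D#4
F3 gives G3
F#4 gives G#4
E5 gives F#5
E4 gives F#4

B#3 C#4 D#4 G3 G#4 F#5 F#4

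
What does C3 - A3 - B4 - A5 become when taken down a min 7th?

C3 -> D2
A3 -> B2
B4 -> C#4
A5 -> B4

D2 B2 C#4 B4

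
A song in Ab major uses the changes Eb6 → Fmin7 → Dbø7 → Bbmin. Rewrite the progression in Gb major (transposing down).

Ab major down to Gb major is a major second; each chord root moves by that interval while the quality stays the same.
Eb6: root Eb down a major second → Db, giving Db6.
Fmin7: root F down a major second → Eb, giving Ebmin7.
Dbø7: root Db down a major second → Cb, giving Cbø7.
Bbmin: root Bb down a major second → Ab, giving Abmin.

Db6 Ebmin7 Cbø7 Abmin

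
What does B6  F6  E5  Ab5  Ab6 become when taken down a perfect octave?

B6 -> B5
F6 -> F5
E5 -> E4
Ab5 -> Ab4
Ab6 -> Ab5

B5 F5 E4 Ab4 Ab5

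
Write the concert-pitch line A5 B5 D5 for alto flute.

D6 E6 G5

The alto flute sounds a perfect fourth below written, so the written part must be a perfect fourth above concert — transpose each note up.
A5 becomes D6
B5 becomes E6
D5 becomes G5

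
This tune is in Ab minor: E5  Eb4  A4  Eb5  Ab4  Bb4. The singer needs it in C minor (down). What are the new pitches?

G#4 G3 C#4 G4 C4 D4

Ab minor to C minor down is a minor sixth, so every note moves down by that interval.
E5 gives G#4
Eb4 gives G3
A4 gives C#4
Eb5 gives G4
Ab4 gives C4
Bb4 gives D4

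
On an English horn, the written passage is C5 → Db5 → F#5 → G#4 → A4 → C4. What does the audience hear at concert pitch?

Written C4 on the English horn sounds as F3, a perfect fifth lower; apply that shift to every note.
C5 -> F4
Db5 -> Gb4
F#5 -> B4
G#4 -> C#4
A4 -> D4
C4 -> F3

F4 Gb4 B4 C#4 D4 F3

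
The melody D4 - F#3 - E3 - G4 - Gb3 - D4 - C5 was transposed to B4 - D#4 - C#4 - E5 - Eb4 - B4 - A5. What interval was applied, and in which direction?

From D4 to B4 is 6 letter names — a sixth of some quality.
D4 to B4 is 9 semitones, which makes it a major sixth; the second version is higher, so the direction is up.
Checking another pair — C5 → A5 — gives the same interval.

up a major sixth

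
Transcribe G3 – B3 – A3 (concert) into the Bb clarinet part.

A3 C#4 B3

Written C4 sounds as Bb3 on the Bb clarinet, so concert pitches are written a major second up.
G3 → A3
B3 → C#4
A3 → B3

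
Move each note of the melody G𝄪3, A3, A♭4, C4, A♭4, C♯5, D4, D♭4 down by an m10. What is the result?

G##3 down a minor tenth is E##2.
A3 down a minor tenth is F#2.
Ab4 down a minor tenth is F3.
A minor tenth down from C4 gives A2.
A minor tenth down from Ab4 gives F3.
A minor tenth down from C#5 gives A#3.
D4 down a minor tenth is B2.
A minor tenth down from Db4 gives Bb2.

E##2 F#2 F3 A2 F3 A#3 B2 Bb2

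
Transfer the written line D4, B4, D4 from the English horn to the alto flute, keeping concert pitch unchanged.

C4 A4 C4

First find concert pitch: the English horn sounds a perfect fifth below written, so D4 B4 D4 sounds G3 E4 G3.
Then write for alto flute: it sounds a perfect fourth below written, so the part must be a perfect fourth above concert.
G3 → C4
E4 → A4
G3 → C4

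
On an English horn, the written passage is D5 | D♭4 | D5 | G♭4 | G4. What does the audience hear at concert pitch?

Written C4 on the English horn sounds as F3, a perfect fifth lower; apply that shift to every note.
D5 to G4
Db4 to Gb3
D5 to G4
Gb4 to Cb4
G4 to C4

G4 Gb3 G4 Cb4 C4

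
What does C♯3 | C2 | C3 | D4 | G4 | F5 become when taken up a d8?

C4 Cb3 Cb4 Db5 Gb5 Fb6

A diminished octave up from C#3 gives C4.
C2: an octave up reaches C, and 11 semitones makes it Cb3.
C3 up a diminished octave is Cb4.
D4 up a diminished octave is Db5.
A diminished octave up from G4 gives Gb5.
F5 up a diminished octave is Fb6.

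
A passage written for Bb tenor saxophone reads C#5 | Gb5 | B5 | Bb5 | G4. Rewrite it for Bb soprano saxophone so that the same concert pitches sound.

C#4 Gb4 B4 Bb4 G3

First find concert pitch: the Bb tenor saxophone sounds a major ninth below written, so C#5 Gb5 B5 Bb5 G4 sounds B3 Fb4 A4 Ab4 F3.
Then write for Bb soprano saxophone: it sounds a major second below written, so the part must be a major second above concert.
B3 → C#4
Fb4 → Gb4
A4 → B4
Ab4 → Bb4
F3 → G3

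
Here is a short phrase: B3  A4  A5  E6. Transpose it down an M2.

B3 becomes A3
A4 becomes G4
A5 becomes G5
E6 becomes D6

A3 G4 G5 D6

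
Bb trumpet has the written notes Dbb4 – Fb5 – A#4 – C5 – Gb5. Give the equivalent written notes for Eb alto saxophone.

Abb4 Cb6 E#5 G5 Db6

First find concert pitch: the Bb trumpet sounds a major second below written, so Dbb4 Fb5 A#4 C5 Gb5 sounds Cbb4 Ebb5 G#4 Bb4 Fb5.
Then write for Eb alto saxophone: it sounds a major sixth below written, so the part must be a major sixth above concert.
Cbb4 → Abb4
Ebb5 → Cb6
G#4 → E#5
Bb4 → G5
Fb5 → Db6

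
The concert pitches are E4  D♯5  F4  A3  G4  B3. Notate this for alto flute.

A4 G#5 Bb4 D4 C5 E4

Written C4 sounds as G3 on the alto flute, so concert pitches are written a perfect fourth up.
E4 becomes A4
D#5 becomes G#5
F4 becomes Bb4
A3 becomes D4
G4 becomes C5
B3 becomes E4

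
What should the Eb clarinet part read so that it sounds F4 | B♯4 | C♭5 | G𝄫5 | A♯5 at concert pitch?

Written C4 sounds as Eb4 on the Eb clarinet, so concert pitches are written a minor third down.
F4 gives D4
B#4 gives G##4
Cb5 gives Ab4
Gbb5 gives Ebb5
A#5 gives F##5

D4 G##4 Ab4 Ebb5 F##5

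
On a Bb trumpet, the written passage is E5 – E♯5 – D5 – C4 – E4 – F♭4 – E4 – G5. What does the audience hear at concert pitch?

D5 D#5 C5 Bb3 D4 Ebb4 D4 F5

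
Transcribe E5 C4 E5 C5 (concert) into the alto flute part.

Written C4 sounds as G3 on the alto flute, so concert pitches are written a perfect fourth up.
E5 -> A5
C4 -> F4
E5 -> A5
C5 -> F5

A5 F4 A5 F5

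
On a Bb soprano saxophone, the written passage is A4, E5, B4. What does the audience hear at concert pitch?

Written C4 on the Bb soprano saxophone sounds as Bb3, a major second lower; apply that shift to every note.
A4 gives G4
E5 gives D5
B4 gives A4

G4 D5 A4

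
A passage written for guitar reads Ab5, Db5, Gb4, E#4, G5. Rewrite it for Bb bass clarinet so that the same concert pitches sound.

Bb5 Eb5 Ab4 F##4 A5

First find concert pitch: the guitar sounds a perfect octave below written, so Ab5 Db5 Gb4 E#4 G5 sounds Ab4 Db4 Gb3 E#3 G4.
Then write for Bb bass clarinet: it sounds a major ninth below written, so the part must be a major ninth above concert.
Ab4 → Bb5
Db4 → Eb5
Gb3 → Ab4
E#3 → F##4
G4 → A5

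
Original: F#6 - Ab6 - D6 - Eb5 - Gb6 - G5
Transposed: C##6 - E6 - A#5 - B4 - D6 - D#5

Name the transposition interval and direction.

down a diminished fourth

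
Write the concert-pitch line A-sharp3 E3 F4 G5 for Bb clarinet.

B#3 F#3 G4 A5

Written C4 sounds as Bb3 on the Bb clarinet, so concert pitches are written a major second up.
A#3 → B#3
E3 → F#3
F4 → G4
G5 → A5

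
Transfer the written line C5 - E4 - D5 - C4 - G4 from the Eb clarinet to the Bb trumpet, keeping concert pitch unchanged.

F5 A4 G5 F4 C5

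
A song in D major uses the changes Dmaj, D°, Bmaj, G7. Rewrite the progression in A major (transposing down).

D major down to A major is a perfect fourth; each chord root moves by that interval while the quality stays the same.
Dmaj: root D down a perfect fourth → A, giving Amaj.
D°: root D down a perfect fourth → A, giving A°.
Bmaj: root B down a perfect fourth → F#, giving F#maj.
G7: root G down a perfect fourth → D, giving D7.

Amaj A° F#maj D7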